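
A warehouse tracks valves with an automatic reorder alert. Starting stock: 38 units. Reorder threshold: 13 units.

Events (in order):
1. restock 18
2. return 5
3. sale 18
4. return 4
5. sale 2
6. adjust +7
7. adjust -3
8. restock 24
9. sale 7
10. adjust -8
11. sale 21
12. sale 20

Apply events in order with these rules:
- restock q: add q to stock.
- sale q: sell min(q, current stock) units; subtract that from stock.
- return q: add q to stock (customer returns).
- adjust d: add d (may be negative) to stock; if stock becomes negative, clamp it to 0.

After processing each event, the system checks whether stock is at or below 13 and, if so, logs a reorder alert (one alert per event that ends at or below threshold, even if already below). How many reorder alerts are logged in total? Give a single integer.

Processing events:
Start: stock = 38
  Event 1 (restock 18): 38 + 18 = 56
  Event 2 (return 5): 56 + 5 = 61
  Event 3 (sale 18): sell min(18,61)=18. stock: 61 - 18 = 43. total_sold = 18
  Event 4 (return 4): 43 + 4 = 47
  Event 5 (sale 2): sell min(2,47)=2. stock: 47 - 2 = 45. total_sold = 20
  Event 6 (adjust +7): 45 + 7 = 52
  Event 7 (adjust -3): 52 + -3 = 49
  Event 8 (restock 24): 49 + 24 = 73
  Event 9 (sale 7): sell min(7,73)=7. stock: 73 - 7 = 66. total_sold = 27
  Event 10 (adjust -8): 66 + -8 = 58
  Event 11 (sale 21): sell min(21,58)=21. stock: 58 - 21 = 37. total_sold = 48
  Event 12 (sale 20): sell min(20,37)=20. stock: 37 - 20 = 17. total_sold = 68
Final: stock = 17, total_sold = 68

Checking against threshold 13:
  After event 1: stock=56 > 13
  After event 2: stock=61 > 13
  After event 3: stock=43 > 13
  After event 4: stock=47 > 13
  After event 5: stock=45 > 13
  After event 6: stock=52 > 13
  After event 7: stock=49 > 13
  After event 8: stock=73 > 13
  After event 9: stock=66 > 13
  After event 10: stock=58 > 13
  After event 11: stock=37 > 13
  After event 12: stock=17 > 13
Alert events: []. Count = 0

Answer: 0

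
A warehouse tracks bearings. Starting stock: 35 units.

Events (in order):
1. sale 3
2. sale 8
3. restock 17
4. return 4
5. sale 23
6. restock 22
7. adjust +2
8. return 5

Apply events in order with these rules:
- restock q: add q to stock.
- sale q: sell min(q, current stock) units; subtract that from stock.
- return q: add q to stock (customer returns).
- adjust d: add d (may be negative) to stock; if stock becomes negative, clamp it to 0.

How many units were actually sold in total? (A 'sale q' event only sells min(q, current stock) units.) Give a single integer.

Answer: 34

Derivation:
Processing events:
Start: stock = 35
  Event 1 (sale 3): sell min(3,35)=3. stock: 35 - 3 = 32. total_sold = 3
  Event 2 (sale 8): sell min(8,32)=8. stock: 32 - 8 = 24. total_sold = 11
  Event 3 (restock 17): 24 + 17 = 41
  Event 4 (return 4): 41 + 4 = 45
  Event 5 (sale 23): sell min(23,45)=23. stock: 45 - 23 = 22. total_sold = 34
  Event 6 (restock 22): 22 + 22 = 44
  Event 7 (adjust +2): 44 + 2 = 46
  Event 8 (return 5): 46 + 5 = 51
Final: stock = 51, total_sold = 34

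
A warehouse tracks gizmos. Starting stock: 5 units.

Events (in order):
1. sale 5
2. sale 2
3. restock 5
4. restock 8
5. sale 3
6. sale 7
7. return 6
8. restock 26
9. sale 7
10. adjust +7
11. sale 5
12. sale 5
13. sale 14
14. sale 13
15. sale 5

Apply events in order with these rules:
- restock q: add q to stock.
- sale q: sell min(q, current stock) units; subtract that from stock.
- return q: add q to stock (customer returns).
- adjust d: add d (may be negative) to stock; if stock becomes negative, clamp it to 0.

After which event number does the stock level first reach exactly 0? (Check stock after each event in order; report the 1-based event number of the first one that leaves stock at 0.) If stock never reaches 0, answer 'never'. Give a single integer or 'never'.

Processing events:
Start: stock = 5
  Event 1 (sale 5): sell min(5,5)=5. stock: 5 - 5 = 0. total_sold = 5
  Event 2 (sale 2): sell min(2,0)=0. stock: 0 - 0 = 0. total_sold = 5
  Event 3 (restock 5): 0 + 5 = 5
  Event 4 (restock 8): 5 + 8 = 13
  Event 5 (sale 3): sell min(3,13)=3. stock: 13 - 3 = 10. total_sold = 8
  Event 6 (sale 7): sell min(7,10)=7. stock: 10 - 7 = 3. total_sold = 15
  Event 7 (return 6): 3 + 6 = 9
  Event 8 (restock 26): 9 + 26 = 35
  Event 9 (sale 7): sell min(7,35)=7. stock: 35 - 7 = 28. total_sold = 22
  Event 10 (adjust +7): 28 + 7 = 35
  Event 11 (sale 5): sell min(5,35)=5. stock: 35 - 5 = 30. total_sold = 27
  Event 12 (sale 5): sell min(5,30)=5. stock: 30 - 5 = 25. total_sold = 32
  Event 13 (sale 14): sell min(14,25)=14. stock: 25 - 14 = 11. total_sold = 46
  Event 14 (sale 13): sell min(13,11)=11. stock: 11 - 11 = 0. total_sold = 57
  Event 15 (sale 5): sell min(5,0)=0. stock: 0 - 0 = 0. total_sold = 57
Final: stock = 0, total_sold = 57

First zero at event 1.

Answer: 1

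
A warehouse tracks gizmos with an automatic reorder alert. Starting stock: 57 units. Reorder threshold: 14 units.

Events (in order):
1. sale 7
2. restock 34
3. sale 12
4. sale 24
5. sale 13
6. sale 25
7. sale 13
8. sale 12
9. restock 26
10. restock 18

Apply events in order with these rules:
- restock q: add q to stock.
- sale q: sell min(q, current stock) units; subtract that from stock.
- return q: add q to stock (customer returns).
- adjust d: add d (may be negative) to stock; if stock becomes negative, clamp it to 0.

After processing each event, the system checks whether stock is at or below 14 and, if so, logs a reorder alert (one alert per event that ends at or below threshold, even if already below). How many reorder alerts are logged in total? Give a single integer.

Answer: 3

Derivation:
Processing events:
Start: stock = 57
  Event 1 (sale 7): sell min(7,57)=7. stock: 57 - 7 = 50. total_sold = 7
  Event 2 (restock 34): 50 + 34 = 84
  Event 3 (sale 12): sell min(12,84)=12. stock: 84 - 12 = 72. total_sold = 19
  Event 4 (sale 24): sell min(24,72)=24. stock: 72 - 24 = 48. total_sold = 43
  Event 5 (sale 13): sell min(13,48)=13. stock: 48 - 13 = 35. total_sold = 56
  Event 6 (sale 25): sell min(25,35)=25. stock: 35 - 25 = 10. total_sold = 81
  Event 7 (sale 13): sell min(13,10)=10. stock: 10 - 10 = 0. total_sold = 91
  Event 8 (sale 12): sell min(12,0)=0. stock: 0 - 0 = 0. total_sold = 91
  Event 9 (restock 26): 0 + 26 = 26
  Event 10 (restock 18): 26 + 18 = 44
Final: stock = 44, total_sold = 91

Checking against threshold 14:
  After event 1: stock=50 > 14
  After event 2: stock=84 > 14
  After event 3: stock=72 > 14
  After event 4: stock=48 > 14
  After event 5: stock=35 > 14
  After event 6: stock=10 <= 14 -> ALERT
  After event 7: stock=0 <= 14 -> ALERT
  After event 8: stock=0 <= 14 -> ALERT
  After event 9: stock=26 > 14
  After event 10: stock=44 > 14
Alert events: [6, 7, 8]. Count = 3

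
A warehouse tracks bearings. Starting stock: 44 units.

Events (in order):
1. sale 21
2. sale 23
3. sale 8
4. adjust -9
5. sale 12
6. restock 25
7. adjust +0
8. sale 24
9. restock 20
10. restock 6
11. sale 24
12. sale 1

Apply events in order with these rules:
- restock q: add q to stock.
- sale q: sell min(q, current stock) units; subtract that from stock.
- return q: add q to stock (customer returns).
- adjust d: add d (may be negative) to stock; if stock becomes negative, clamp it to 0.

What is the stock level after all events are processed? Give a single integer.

Processing events:
Start: stock = 44
  Event 1 (sale 21): sell min(21,44)=21. stock: 44 - 21 = 23. total_sold = 21
  Event 2 (sale 23): sell min(23,23)=23. stock: 23 - 23 = 0. total_sold = 44
  Event 3 (sale 8): sell min(8,0)=0. stock: 0 - 0 = 0. total_sold = 44
  Event 4 (adjust -9): 0 + -9 = 0 (clamped to 0)
  Event 5 (sale 12): sell min(12,0)=0. stock: 0 - 0 = 0. total_sold = 44
  Event 6 (restock 25): 0 + 25 = 25
  Event 7 (adjust +0): 25 + 0 = 25
  Event 8 (sale 24): sell min(24,25)=24. stock: 25 - 24 = 1. total_sold = 68
  Event 9 (restock 20): 1 + 20 = 21
  Event 10 (restock 6): 21 + 6 = 27
  Event 11 (sale 24): sell min(24,27)=24. stock: 27 - 24 = 3. total_sold = 92
  Event 12 (sale 1): sell min(1,3)=1. stock: 3 - 1 = 2. total_sold = 93
Final: stock = 2, total_sold = 93

Answer: 2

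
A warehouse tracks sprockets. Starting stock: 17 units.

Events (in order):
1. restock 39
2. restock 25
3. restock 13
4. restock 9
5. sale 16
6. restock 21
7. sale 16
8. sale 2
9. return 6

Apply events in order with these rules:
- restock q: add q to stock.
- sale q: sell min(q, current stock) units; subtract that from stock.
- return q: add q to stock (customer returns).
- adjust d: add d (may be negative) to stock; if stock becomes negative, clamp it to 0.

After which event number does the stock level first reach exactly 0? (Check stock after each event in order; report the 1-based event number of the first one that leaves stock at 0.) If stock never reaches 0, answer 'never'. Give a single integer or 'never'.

Processing events:
Start: stock = 17
  Event 1 (restock 39): 17 + 39 = 56
  Event 2 (restock 25): 56 + 25 = 81
  Event 3 (restock 13): 81 + 13 = 94
  Event 4 (restock 9): 94 + 9 = 103
  Event 5 (sale 16): sell min(16,103)=16. stock: 103 - 16 = 87. total_sold = 16
  Event 6 (restock 21): 87 + 21 = 108
  Event 7 (sale 16): sell min(16,108)=16. stock: 108 - 16 = 92. total_sold = 32
  Event 8 (sale 2): sell min(2,92)=2. stock: 92 - 2 = 90. total_sold = 34
  Event 9 (return 6): 90 + 6 = 96
Final: stock = 96, total_sold = 34

Stock never reaches 0.

Answer: never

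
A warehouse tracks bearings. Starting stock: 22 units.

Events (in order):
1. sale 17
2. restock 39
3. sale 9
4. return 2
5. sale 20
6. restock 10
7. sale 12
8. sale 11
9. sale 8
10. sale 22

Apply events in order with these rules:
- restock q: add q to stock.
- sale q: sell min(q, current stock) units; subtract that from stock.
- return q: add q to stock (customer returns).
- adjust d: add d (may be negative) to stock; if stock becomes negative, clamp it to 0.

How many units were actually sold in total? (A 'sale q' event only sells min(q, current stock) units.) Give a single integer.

Processing events:
Start: stock = 22
  Event 1 (sale 17): sell min(17,22)=17. stock: 22 - 17 = 5. total_sold = 17
  Event 2 (restock 39): 5 + 39 = 44
  Event 3 (sale 9): sell min(9,44)=9. stock: 44 - 9 = 35. total_sold = 26
  Event 4 (return 2): 35 + 2 = 37
  Event 5 (sale 20): sell min(20,37)=20. stock: 37 - 20 = 17. total_sold = 46
  Event 6 (restock 10): 17 + 10 = 27
  Event 7 (sale 12): sell min(12,27)=12. stock: 27 - 12 = 15. total_sold = 58
  Event 8 (sale 11): sell min(11,15)=11. stock: 15 - 11 = 4. total_sold = 69
  Event 9 (sale 8): sell min(8,4)=4. stock: 4 - 4 = 0. total_sold = 73
  Event 10 (sale 22): sell min(22,0)=0. stock: 0 - 0 = 0. total_sold = 73
Final: stock = 0, total_sold = 73

Answer: 73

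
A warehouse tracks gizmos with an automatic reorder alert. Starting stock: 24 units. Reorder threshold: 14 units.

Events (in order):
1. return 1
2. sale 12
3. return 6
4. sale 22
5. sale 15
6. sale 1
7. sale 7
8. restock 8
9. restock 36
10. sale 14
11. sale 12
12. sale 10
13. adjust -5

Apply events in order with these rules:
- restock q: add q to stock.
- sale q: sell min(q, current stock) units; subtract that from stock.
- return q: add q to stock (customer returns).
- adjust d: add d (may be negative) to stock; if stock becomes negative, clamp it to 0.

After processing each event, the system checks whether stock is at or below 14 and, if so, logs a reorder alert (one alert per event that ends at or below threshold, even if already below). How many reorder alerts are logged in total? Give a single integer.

Processing events:
Start: stock = 24
  Event 1 (return 1): 24 + 1 = 25
  Event 2 (sale 12): sell min(12,25)=12. stock: 25 - 12 = 13. total_sold = 12
  Event 3 (return 6): 13 + 6 = 19
  Event 4 (sale 22): sell min(22,19)=19. stock: 19 - 19 = 0. total_sold = 31
  Event 5 (sale 15): sell min(15,0)=0. stock: 0 - 0 = 0. total_sold = 31
  Event 6 (sale 1): sell min(1,0)=0. stock: 0 - 0 = 0. total_sold = 31
  Event 7 (sale 7): sell min(7,0)=0. stock: 0 - 0 = 0. total_sold = 31
  Event 8 (restock 8): 0 + 8 = 8
  Event 9 (restock 36): 8 + 36 = 44
  Event 10 (sale 14): sell min(14,44)=14. stock: 44 - 14 = 30. total_sold = 45
  Event 11 (sale 12): sell min(12,30)=12. stock: 30 - 12 = 18. total_sold = 57
  Event 12 (sale 10): sell min(10,18)=10. stock: 18 - 10 = 8. total_sold = 67
  Event 13 (adjust -5): 8 + -5 = 3
Final: stock = 3, total_sold = 67

Checking against threshold 14:
  After event 1: stock=25 > 14
  After event 2: stock=13 <= 14 -> ALERT
  After event 3: stock=19 > 14
  After event 4: stock=0 <= 14 -> ALERT
  After event 5: stock=0 <= 14 -> ALERT
  After event 6: stock=0 <= 14 -> ALERT
  After event 7: stock=0 <= 14 -> ALERT
  After event 8: stock=8 <= 14 -> ALERT
  After event 9: stock=44 > 14
  After event 10: stock=30 > 14
  After event 11: stock=18 > 14
  After event 12: stock=8 <= 14 -> ALERT
  After event 13: stock=3 <= 14 -> ALERT
Alert events: [2, 4, 5, 6, 7, 8, 12, 13]. Count = 8

Answer: 8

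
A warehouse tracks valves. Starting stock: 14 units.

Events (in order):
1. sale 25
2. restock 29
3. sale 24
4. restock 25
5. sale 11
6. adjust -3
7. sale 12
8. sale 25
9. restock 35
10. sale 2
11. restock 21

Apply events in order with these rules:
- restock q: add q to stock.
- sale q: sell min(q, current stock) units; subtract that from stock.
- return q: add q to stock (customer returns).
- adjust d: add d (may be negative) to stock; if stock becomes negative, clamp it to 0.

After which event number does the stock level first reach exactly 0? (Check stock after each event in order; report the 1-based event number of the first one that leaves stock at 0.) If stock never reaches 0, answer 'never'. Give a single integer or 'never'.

Answer: 1

Derivation:
Processing events:
Start: stock = 14
  Event 1 (sale 25): sell min(25,14)=14. stock: 14 - 14 = 0. total_sold = 14
  Event 2 (restock 29): 0 + 29 = 29
  Event 3 (sale 24): sell min(24,29)=24. stock: 29 - 24 = 5. total_sold = 38
  Event 4 (restock 25): 5 + 25 = 30
  Event 5 (sale 11): sell min(11,30)=11. stock: 30 - 11 = 19. total_sold = 49
  Event 6 (adjust -3): 19 + -3 = 16
  Event 7 (sale 12): sell min(12,16)=12. stock: 16 - 12 = 4. total_sold = 61
  Event 8 (sale 25): sell min(25,4)=4. stock: 4 - 4 = 0. total_sold = 65
  Event 9 (restock 35): 0 + 35 = 35
  Event 10 (sale 2): sell min(2,35)=2. stock: 35 - 2 = 33. total_sold = 67
  Event 11 (restock 21): 33 + 21 = 54
Final: stock = 54, total_sold = 67

First zero at event 1.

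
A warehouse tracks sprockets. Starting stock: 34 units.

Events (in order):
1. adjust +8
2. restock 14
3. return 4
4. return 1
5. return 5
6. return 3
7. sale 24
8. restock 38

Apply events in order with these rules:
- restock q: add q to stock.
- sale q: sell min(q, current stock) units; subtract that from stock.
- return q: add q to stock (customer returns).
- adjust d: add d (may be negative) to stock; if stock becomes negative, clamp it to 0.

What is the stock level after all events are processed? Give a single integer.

Processing events:
Start: stock = 34
  Event 1 (adjust +8): 34 + 8 = 42
  Event 2 (restock 14): 42 + 14 = 56
  Event 3 (return 4): 56 + 4 = 60
  Event 4 (return 1): 60 + 1 = 61
  Event 5 (return 5): 61 + 5 = 66
  Event 6 (return 3): 66 + 3 = 69
  Event 7 (sale 24): sell min(24,69)=24. stock: 69 - 24 = 45. total_sold = 24
  Event 8 (restock 38): 45 + 38 = 83
Final: stock = 83, total_sold = 24

Answer: 83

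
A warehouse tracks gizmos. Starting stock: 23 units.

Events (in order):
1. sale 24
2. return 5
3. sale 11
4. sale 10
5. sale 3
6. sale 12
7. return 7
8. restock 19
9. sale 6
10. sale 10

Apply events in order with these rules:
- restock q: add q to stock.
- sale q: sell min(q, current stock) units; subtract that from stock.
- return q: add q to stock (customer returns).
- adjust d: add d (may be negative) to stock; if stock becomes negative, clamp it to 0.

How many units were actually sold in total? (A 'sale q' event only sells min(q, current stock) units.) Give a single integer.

Processing events:
Start: stock = 23
  Event 1 (sale 24): sell min(24,23)=23. stock: 23 - 23 = 0. total_sold = 23
  Event 2 (return 5): 0 + 5 = 5
  Event 3 (sale 11): sell min(11,5)=5. stock: 5 - 5 = 0. total_sold = 28
  Event 4 (sale 10): sell min(10,0)=0. stock: 0 - 0 = 0. total_sold = 28
  Event 5 (sale 3): sell min(3,0)=0. stock: 0 - 0 = 0. total_sold = 28
  Event 6 (sale 12): sell min(12,0)=0. stock: 0 - 0 = 0. total_sold = 28
  Event 7 (return 7): 0 + 7 = 7
  Event 8 (restock 19): 7 + 19 = 26
  Event 9 (sale 6): sell min(6,26)=6. stock: 26 - 6 = 20. total_sold = 34
  Event 10 (sale 10): sell min(10,20)=10. stock: 20 - 10 = 10. total_sold = 44
Final: stock = 10, total_sold = 44

Answer: 44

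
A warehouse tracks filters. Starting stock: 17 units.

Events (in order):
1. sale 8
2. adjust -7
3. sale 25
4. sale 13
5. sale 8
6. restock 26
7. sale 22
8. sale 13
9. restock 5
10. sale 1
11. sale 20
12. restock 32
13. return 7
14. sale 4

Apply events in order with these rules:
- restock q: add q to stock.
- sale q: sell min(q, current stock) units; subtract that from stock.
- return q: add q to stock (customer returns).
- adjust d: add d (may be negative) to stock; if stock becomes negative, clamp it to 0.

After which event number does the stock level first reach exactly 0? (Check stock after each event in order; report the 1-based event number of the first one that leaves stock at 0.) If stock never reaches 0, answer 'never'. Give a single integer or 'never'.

Answer: 3

Derivation:
Processing events:
Start: stock = 17
  Event 1 (sale 8): sell min(8,17)=8. stock: 17 - 8 = 9. total_sold = 8
  Event 2 (adjust -7): 9 + -7 = 2
  Event 3 (sale 25): sell min(25,2)=2. stock: 2 - 2 = 0. total_sold = 10
  Event 4 (sale 13): sell min(13,0)=0. stock: 0 - 0 = 0. total_sold = 10
  Event 5 (sale 8): sell min(8,0)=0. stock: 0 - 0 = 0. total_sold = 10
  Event 6 (restock 26): 0 + 26 = 26
  Event 7 (sale 22): sell min(22,26)=22. stock: 26 - 22 = 4. total_sold = 32
  Event 8 (sale 13): sell min(13,4)=4. stock: 4 - 4 = 0. total_sold = 36
  Event 9 (restock 5): 0 + 5 = 5
  Event 10 (sale 1): sell min(1,5)=1. stock: 5 - 1 = 4. total_sold = 37
  Event 11 (sale 20): sell min(20,4)=4. stock: 4 - 4 = 0. total_sold = 41
  Event 12 (restock 32): 0 + 32 = 32
  Event 13 (return 7): 32 + 7 = 39
  Event 14 (sale 4): sell min(4,39)=4. stock: 39 - 4 = 35. total_sold = 45
Final: stock = 35, total_sold = 45

First zero at event 3.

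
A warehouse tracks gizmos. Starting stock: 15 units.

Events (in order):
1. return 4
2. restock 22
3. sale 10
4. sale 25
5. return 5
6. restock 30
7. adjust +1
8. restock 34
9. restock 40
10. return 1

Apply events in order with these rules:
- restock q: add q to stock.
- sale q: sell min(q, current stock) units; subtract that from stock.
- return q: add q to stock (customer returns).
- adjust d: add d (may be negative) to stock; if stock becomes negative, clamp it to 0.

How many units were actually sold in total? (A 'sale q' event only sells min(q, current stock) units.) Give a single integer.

Processing events:
Start: stock = 15
  Event 1 (return 4): 15 + 4 = 19
  Event 2 (restock 22): 19 + 22 = 41
  Event 3 (sale 10): sell min(10,41)=10. stock: 41 - 10 = 31. total_sold = 10
  Event 4 (sale 25): sell min(25,31)=25. stock: 31 - 25 = 6. total_sold = 35
  Event 5 (return 5): 6 + 5 = 11
  Event 6 (restock 30): 11 + 30 = 41
  Event 7 (adjust +1): 41 + 1 = 42
  Event 8 (restock 34): 42 + 34 = 76
  Event 9 (restock 40): 76 + 40 = 116
  Event 10 (return 1): 116 + 1 = 117
Final: stock = 117, total_sold = 35

Answer: 35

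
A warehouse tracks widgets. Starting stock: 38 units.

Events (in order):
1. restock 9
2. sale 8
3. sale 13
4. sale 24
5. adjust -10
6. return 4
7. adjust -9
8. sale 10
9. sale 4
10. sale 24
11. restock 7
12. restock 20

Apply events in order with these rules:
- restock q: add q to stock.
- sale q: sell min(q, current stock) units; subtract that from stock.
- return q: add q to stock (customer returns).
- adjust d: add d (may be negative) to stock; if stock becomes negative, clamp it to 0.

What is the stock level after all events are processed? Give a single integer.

Processing events:
Start: stock = 38
  Event 1 (restock 9): 38 + 9 = 47
  Event 2 (sale 8): sell min(8,47)=8. stock: 47 - 8 = 39. total_sold = 8
  Event 3 (sale 13): sell min(13,39)=13. stock: 39 - 13 = 26. total_sold = 21
  Event 4 (sale 24): sell min(24,26)=24. stock: 26 - 24 = 2. total_sold = 45
  Event 5 (adjust -10): 2 + -10 = 0 (clamped to 0)
  Event 6 (return 4): 0 + 4 = 4
  Event 7 (adjust -9): 4 + -9 = 0 (clamped to 0)
  Event 8 (sale 10): sell min(10,0)=0. stock: 0 - 0 = 0. total_sold = 45
  Event 9 (sale 4): sell min(4,0)=0. stock: 0 - 0 = 0. total_sold = 45
  Event 10 (sale 24): sell min(24,0)=0. stock: 0 - 0 = 0. total_sold = 45
  Event 11 (restock 7): 0 + 7 = 7
  Event 12 (restock 20): 7 + 20 = 27
Final: stock = 27, total_sold = 45

Answer: 27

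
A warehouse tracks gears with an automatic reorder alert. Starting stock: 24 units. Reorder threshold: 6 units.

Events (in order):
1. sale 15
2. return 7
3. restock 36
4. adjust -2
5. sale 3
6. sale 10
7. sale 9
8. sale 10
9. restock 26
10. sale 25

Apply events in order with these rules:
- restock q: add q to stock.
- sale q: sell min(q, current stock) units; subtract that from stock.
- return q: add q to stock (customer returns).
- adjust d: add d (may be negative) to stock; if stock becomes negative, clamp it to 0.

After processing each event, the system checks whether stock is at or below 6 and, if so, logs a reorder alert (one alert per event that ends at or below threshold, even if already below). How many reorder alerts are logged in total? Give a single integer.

Answer: 0

Derivation:
Processing events:
Start: stock = 24
  Event 1 (sale 15): sell min(15,24)=15. stock: 24 - 15 = 9. total_sold = 15
  Event 2 (return 7): 9 + 7 = 16
  Event 3 (restock 36): 16 + 36 = 52
  Event 4 (adjust -2): 52 + -2 = 50
  Event 5 (sale 3): sell min(3,50)=3. stock: 50 - 3 = 47. total_sold = 18
  Event 6 (sale 10): sell min(10,47)=10. stock: 47 - 10 = 37. total_sold = 28
  Event 7 (sale 9): sell min(9,37)=9. stock: 37 - 9 = 28. total_sold = 37
  Event 8 (sale 10): sell min(10,28)=10. stock: 28 - 10 = 18. total_sold = 47
  Event 9 (restock 26): 18 + 26 = 44
  Event 10 (sale 25): sell min(25,44)=25. stock: 44 - 25 = 19. total_sold = 72
Final: stock = 19, total_sold = 72

Checking against threshold 6:
  After event 1: stock=9 > 6
  After event 2: stock=16 > 6
  After event 3: stock=52 > 6
  After event 4: stock=50 > 6
  After event 5: stock=47 > 6
  After event 6: stock=37 > 6
  After event 7: stock=28 > 6
  After event 8: stock=18 > 6
  After event 9: stock=44 > 6
  After event 10: stock=19 > 6
Alert events: []. Count = 0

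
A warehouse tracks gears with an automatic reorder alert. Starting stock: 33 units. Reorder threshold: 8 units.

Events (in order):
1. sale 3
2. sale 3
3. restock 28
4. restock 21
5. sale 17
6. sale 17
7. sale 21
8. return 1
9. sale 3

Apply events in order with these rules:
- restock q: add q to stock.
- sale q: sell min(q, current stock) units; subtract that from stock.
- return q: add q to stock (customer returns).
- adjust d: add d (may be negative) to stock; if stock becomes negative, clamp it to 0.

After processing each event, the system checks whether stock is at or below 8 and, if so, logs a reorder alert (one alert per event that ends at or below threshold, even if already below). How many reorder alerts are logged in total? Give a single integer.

Answer: 0

Derivation:
Processing events:
Start: stock = 33
  Event 1 (sale 3): sell min(3,33)=3. stock: 33 - 3 = 30. total_sold = 3
  Event 2 (sale 3): sell min(3,30)=3. stock: 30 - 3 = 27. total_sold = 6
  Event 3 (restock 28): 27 + 28 = 55
  Event 4 (restock 21): 55 + 21 = 76
  Event 5 (sale 17): sell min(17,76)=17. stock: 76 - 17 = 59. total_sold = 23
  Event 6 (sale 17): sell min(17,59)=17. stock: 59 - 17 = 42. total_sold = 40
  Event 7 (sale 21): sell min(21,42)=21. stock: 42 - 21 = 21. total_sold = 61
  Event 8 (return 1): 21 + 1 = 22
  Event 9 (sale 3): sell min(3,22)=3. stock: 22 - 3 = 19. total_sold = 64
Final: stock = 19, total_sold = 64

Checking against threshold 8:
  After event 1: stock=30 > 8
  After event 2: stock=27 > 8
  After event 3: stock=55 > 8
  After event 4: stock=76 > 8
  After event 5: stock=59 > 8
  After event 6: stock=42 > 8
  After event 7: stock=21 > 8
  After event 8: stock=22 > 8
  After event 9: stock=19 > 8
Alert events: []. Count = 0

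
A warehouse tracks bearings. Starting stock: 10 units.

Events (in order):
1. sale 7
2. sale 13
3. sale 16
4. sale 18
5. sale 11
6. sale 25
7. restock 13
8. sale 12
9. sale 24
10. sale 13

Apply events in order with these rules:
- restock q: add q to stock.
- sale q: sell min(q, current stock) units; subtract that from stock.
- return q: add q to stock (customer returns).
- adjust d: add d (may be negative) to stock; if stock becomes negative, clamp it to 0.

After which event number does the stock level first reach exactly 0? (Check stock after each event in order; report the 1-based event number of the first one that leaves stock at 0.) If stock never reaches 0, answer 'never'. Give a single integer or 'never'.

Answer: 2

Derivation:
Processing events:
Start: stock = 10
  Event 1 (sale 7): sell min(7,10)=7. stock: 10 - 7 = 3. total_sold = 7
  Event 2 (sale 13): sell min(13,3)=3. stock: 3 - 3 = 0. total_sold = 10
  Event 3 (sale 16): sell min(16,0)=0. stock: 0 - 0 = 0. total_sold = 10
  Event 4 (sale 18): sell min(18,0)=0. stock: 0 - 0 = 0. total_sold = 10
  Event 5 (sale 11): sell min(11,0)=0. stock: 0 - 0 = 0. total_sold = 10
  Event 6 (sale 25): sell min(25,0)=0. stock: 0 - 0 = 0. total_sold = 10
  Event 7 (restock 13): 0 + 13 = 13
  Event 8 (sale 12): sell min(12,13)=12. stock: 13 - 12 = 1. total_sold = 22
  Event 9 (sale 24): sell min(24,1)=1. stock: 1 - 1 = 0. total_sold = 23
  Event 10 (sale 13): sell min(13,0)=0. stock: 0 - 0 = 0. total_sold = 23
Final: stock = 0, total_sold = 23

First zero at event 2.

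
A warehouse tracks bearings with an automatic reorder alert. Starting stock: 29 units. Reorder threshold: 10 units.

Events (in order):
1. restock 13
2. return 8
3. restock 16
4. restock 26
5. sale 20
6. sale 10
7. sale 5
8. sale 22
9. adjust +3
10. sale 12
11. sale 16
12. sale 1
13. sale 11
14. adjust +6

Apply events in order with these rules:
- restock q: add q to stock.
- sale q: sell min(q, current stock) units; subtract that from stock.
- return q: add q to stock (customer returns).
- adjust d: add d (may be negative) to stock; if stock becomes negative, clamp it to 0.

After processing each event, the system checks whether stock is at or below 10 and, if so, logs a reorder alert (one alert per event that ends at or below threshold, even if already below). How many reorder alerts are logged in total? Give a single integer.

Processing events:
Start: stock = 29
  Event 1 (restock 13): 29 + 13 = 42
  Event 2 (return 8): 42 + 8 = 50
  Event 3 (restock 16): 50 + 16 = 66
  Event 4 (restock 26): 66 + 26 = 92
  Event 5 (sale 20): sell min(20,92)=20. stock: 92 - 20 = 72. total_sold = 20
  Event 6 (sale 10): sell min(10,72)=10. stock: 72 - 10 = 62. total_sold = 30
  Event 7 (sale 5): sell min(5,62)=5. stock: 62 - 5 = 57. total_sold = 35
  Event 8 (sale 22): sell min(22,57)=22. stock: 57 - 22 = 35. total_sold = 57
  Event 9 (adjust +3): 35 + 3 = 38
  Event 10 (sale 12): sell min(12,38)=12. stock: 38 - 12 = 26. total_sold = 69
  Event 11 (sale 16): sell min(16,26)=16. stock: 26 - 16 = 10. total_sold = 85
  Event 12 (sale 1): sell min(1,10)=1. stock: 10 - 1 = 9. total_sold = 86
  Event 13 (sale 11): sell min(11,9)=9. stock: 9 - 9 = 0. total_sold = 95
  Event 14 (adjust +6): 0 + 6 = 6
Final: stock = 6, total_sold = 95

Checking against threshold 10:
  After event 1: stock=42 > 10
  After event 2: stock=50 > 10
  After event 3: stock=66 > 10
  After event 4: stock=92 > 10
  After event 5: stock=72 > 10
  After event 6: stock=62 > 10
  After event 7: stock=57 > 10
  After event 8: stock=35 > 10
  After event 9: stock=38 > 10
  After event 10: stock=26 > 10
  After event 11: stock=10 <= 10 -> ALERT
  After event 12: stock=9 <= 10 -> ALERT
  After event 13: stock=0 <= 10 -> ALERT
  After event 14: stock=6 <= 10 -> ALERT
Alert events: [11, 12, 13, 14]. Count = 4

Answer: 4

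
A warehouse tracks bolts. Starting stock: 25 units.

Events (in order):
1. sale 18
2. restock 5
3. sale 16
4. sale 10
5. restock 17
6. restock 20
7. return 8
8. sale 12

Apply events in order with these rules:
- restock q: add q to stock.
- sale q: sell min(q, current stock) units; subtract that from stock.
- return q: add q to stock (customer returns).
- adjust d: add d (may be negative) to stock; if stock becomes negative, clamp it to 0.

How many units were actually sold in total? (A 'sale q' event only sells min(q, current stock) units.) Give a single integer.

Processing events:
Start: stock = 25
  Event 1 (sale 18): sell min(18,25)=18. stock: 25 - 18 = 7. total_sold = 18
  Event 2 (restock 5): 7 + 5 = 12
  Event 3 (sale 16): sell min(16,12)=12. stock: 12 - 12 = 0. total_sold = 30
  Event 4 (sale 10): sell min(10,0)=0. stock: 0 - 0 = 0. total_sold = 30
  Event 5 (restock 17): 0 + 17 = 17
  Event 6 (restock 20): 17 + 20 = 37
  Event 7 (return 8): 37 + 8 = 45
  Event 8 (sale 12): sell min(12,45)=12. stock: 45 - 12 = 33. total_sold = 42
Final: stock = 33, total_sold = 42

Answer: 42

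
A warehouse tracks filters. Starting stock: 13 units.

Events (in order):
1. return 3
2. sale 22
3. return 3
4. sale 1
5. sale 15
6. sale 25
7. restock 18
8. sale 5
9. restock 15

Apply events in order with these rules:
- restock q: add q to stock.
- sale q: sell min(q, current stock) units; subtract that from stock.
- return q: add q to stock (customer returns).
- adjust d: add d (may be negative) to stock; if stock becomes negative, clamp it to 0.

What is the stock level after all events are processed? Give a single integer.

Processing events:
Start: stock = 13
  Event 1 (return 3): 13 + 3 = 16
  Event 2 (sale 22): sell min(22,16)=16. stock: 16 - 16 = 0. total_sold = 16
  Event 3 (return 3): 0 + 3 = 3
  Event 4 (sale 1): sell min(1,3)=1. stock: 3 - 1 = 2. total_sold = 17
  Event 5 (sale 15): sell min(15,2)=2. stock: 2 - 2 = 0. total_sold = 19
  Event 6 (sale 25): sell min(25,0)=0. stock: 0 - 0 = 0. total_sold = 19
  Event 7 (restock 18): 0 + 18 = 18
  Event 8 (sale 5): sell min(5,18)=5. stock: 18 - 5 = 13. total_sold = 24
  Event 9 (restock 15): 13 + 15 = 28
Final: stock = 28, total_sold = 24

Answer: 28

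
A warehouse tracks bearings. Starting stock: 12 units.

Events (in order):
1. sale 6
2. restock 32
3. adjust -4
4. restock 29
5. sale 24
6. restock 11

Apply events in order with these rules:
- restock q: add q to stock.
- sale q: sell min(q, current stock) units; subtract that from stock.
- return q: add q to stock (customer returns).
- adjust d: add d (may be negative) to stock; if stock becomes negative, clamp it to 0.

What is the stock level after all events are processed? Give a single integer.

Answer: 50

Derivation:
Processing events:
Start: stock = 12
  Event 1 (sale 6): sell min(6,12)=6. stock: 12 - 6 = 6. total_sold = 6
  Event 2 (restock 32): 6 + 32 = 38
  Event 3 (adjust -4): 38 + -4 = 34
  Event 4 (restock 29): 34 + 29 = 63
  Event 5 (sale 24): sell min(24,63)=24. stock: 63 - 24 = 39. total_sold = 30
  Event 6 (restock 11): 39 + 11 = 50
Final: stock = 50, total_sold = 30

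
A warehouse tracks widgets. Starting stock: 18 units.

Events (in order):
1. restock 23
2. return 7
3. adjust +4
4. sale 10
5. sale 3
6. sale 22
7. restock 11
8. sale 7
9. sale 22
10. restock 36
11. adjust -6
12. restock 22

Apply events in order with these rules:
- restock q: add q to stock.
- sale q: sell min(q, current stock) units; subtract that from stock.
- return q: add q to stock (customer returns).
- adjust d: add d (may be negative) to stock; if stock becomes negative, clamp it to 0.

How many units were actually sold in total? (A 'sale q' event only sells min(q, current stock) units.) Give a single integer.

Processing events:
Start: stock = 18
  Event 1 (restock 23): 18 + 23 = 41
  Event 2 (return 7): 41 + 7 = 48
  Event 3 (adjust +4): 48 + 4 = 52
  Event 4 (sale 10): sell min(10,52)=10. stock: 52 - 10 = 42. total_sold = 10
  Event 5 (sale 3): sell min(3,42)=3. stock: 42 - 3 = 39. total_sold = 13
  Event 6 (sale 22): sell min(22,39)=22. stock: 39 - 22 = 17. total_sold = 35
  Event 7 (restock 11): 17 + 11 = 28
  Event 8 (sale 7): sell min(7,28)=7. stock: 28 - 7 = 21. total_sold = 42
  Event 9 (sale 22): sell min(22,21)=21. stock: 21 - 21 = 0. total_sold = 63
  Event 10 (restock 36): 0 + 36 = 36
  Event 11 (adjust -6): 36 + -6 = 30
  Event 12 (restock 22): 30 + 22 = 52
Final: stock = 52, total_sold = 63

Answer: 63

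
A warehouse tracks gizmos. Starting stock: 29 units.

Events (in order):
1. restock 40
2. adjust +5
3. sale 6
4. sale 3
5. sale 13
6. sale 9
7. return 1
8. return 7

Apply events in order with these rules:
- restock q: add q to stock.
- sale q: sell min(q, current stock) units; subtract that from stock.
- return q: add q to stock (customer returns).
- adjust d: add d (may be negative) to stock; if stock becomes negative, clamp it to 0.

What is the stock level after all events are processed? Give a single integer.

Answer: 51

Derivation:
Processing events:
Start: stock = 29
  Event 1 (restock 40): 29 + 40 = 69
  Event 2 (adjust +5): 69 + 5 = 74
  Event 3 (sale 6): sell min(6,74)=6. stock: 74 - 6 = 68. total_sold = 6
  Event 4 (sale 3): sell min(3,68)=3. stock: 68 - 3 = 65. total_sold = 9
  Event 5 (sale 13): sell min(13,65)=13. stock: 65 - 13 = 52. total_sold = 22
  Event 6 (sale 9): sell min(9,52)=9. stock: 52 - 9 = 43. total_sold = 31
  Event 7 (return 1): 43 + 1 = 44
  Event 8 (return 7): 44 + 7 = 51
Final: stock = 51, total_sold = 31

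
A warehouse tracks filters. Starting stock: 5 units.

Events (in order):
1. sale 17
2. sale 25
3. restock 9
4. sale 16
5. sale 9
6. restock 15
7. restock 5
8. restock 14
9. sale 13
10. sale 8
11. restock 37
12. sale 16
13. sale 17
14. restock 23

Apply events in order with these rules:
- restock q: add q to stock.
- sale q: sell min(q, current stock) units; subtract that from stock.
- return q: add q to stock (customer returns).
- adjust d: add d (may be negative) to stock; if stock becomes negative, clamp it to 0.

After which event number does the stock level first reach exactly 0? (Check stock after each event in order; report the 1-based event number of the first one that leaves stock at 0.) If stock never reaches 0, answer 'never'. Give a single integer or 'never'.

Processing events:
Start: stock = 5
  Event 1 (sale 17): sell min(17,5)=5. stock: 5 - 5 = 0. total_sold = 5
  Event 2 (sale 25): sell min(25,0)=0. stock: 0 - 0 = 0. total_sold = 5
  Event 3 (restock 9): 0 + 9 = 9
  Event 4 (sale 16): sell min(16,9)=9. stock: 9 - 9 = 0. total_sold = 14
  Event 5 (sale 9): sell min(9,0)=0. stock: 0 - 0 = 0. total_sold = 14
  Event 6 (restock 15): 0 + 15 = 15
  Event 7 (restock 5): 15 + 5 = 20
  Event 8 (restock 14): 20 + 14 = 34
  Event 9 (sale 13): sell min(13,34)=13. stock: 34 - 13 = 21. total_sold = 27
  Event 10 (sale 8): sell min(8,21)=8. stock: 21 - 8 = 13. total_sold = 35
  Event 11 (restock 37): 13 + 37 = 50
  Event 12 (sale 16): sell min(16,50)=16. stock: 50 - 16 = 34. total_sold = 51
  Event 13 (sale 17): sell min(17,34)=17. stock: 34 - 17 = 17. total_sold = 68
  Event 14 (restock 23): 17 + 23 = 40
Final: stock = 40, total_sold = 68

First zero at event 1.

Answer: 1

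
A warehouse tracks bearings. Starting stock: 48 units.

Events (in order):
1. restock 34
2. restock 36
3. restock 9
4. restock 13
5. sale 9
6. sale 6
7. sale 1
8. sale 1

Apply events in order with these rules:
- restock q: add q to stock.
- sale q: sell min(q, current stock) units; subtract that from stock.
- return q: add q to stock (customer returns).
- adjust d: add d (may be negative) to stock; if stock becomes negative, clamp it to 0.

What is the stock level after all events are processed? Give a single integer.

Answer: 123

Derivation:
Processing events:
Start: stock = 48
  Event 1 (restock 34): 48 + 34 = 82
  Event 2 (restock 36): 82 + 36 = 118
  Event 3 (restock 9): 118 + 9 = 127
  Event 4 (restock 13): 127 + 13 = 140
  Event 5 (sale 9): sell min(9,140)=9. stock: 140 - 9 = 131. total_sold = 9
  Event 6 (sale 6): sell min(6,131)=6. stock: 131 - 6 = 125. total_sold = 15
  Event 7 (sale 1): sell min(1,125)=1. stock: 125 - 1 = 124. total_sold = 16
  Event 8 (sale 1): sell min(1,124)=1. stock: 124 - 1 = 123. total_sold = 17
Final: stock = 123, total_sold = 17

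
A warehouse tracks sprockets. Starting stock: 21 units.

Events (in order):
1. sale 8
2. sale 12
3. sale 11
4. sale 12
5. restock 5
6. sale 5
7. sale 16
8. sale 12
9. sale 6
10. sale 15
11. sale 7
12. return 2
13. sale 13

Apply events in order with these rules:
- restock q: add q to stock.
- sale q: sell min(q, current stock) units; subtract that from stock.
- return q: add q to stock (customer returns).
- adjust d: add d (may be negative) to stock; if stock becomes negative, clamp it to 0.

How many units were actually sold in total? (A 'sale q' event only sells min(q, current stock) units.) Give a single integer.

Processing events:
Start: stock = 21
  Event 1 (sale 8): sell min(8,21)=8. stock: 21 - 8 = 13. total_sold = 8
  Event 2 (sale 12): sell min(12,13)=12. stock: 13 - 12 = 1. total_sold = 20
  Event 3 (sale 11): sell min(11,1)=1. stock: 1 - 1 = 0. total_sold = 21
  Event 4 (sale 12): sell min(12,0)=0. stock: 0 - 0 = 0. total_sold = 21
  Event 5 (restock 5): 0 + 5 = 5
  Event 6 (sale 5): sell min(5,5)=5. stock: 5 - 5 = 0. total_sold = 26
  Event 7 (sale 16): sell min(16,0)=0. stock: 0 - 0 = 0. total_sold = 26
  Event 8 (sale 12): sell min(12,0)=0. stock: 0 - 0 = 0. total_sold = 26
  Event 9 (sale 6): sell min(6,0)=0. stock: 0 - 0 = 0. total_sold = 26
  Event 10 (sale 15): sell min(15,0)=0. stock: 0 - 0 = 0. total_sold = 26
  Event 11 (sale 7): sell min(7,0)=0. stock: 0 - 0 = 0. total_sold = 26
  Event 12 (return 2): 0 + 2 = 2
  Event 13 (sale 13): sell min(13,2)=2. stock: 2 - 2 = 0. total_sold = 28
Final: stock = 0, total_sold = 28

Answer: 28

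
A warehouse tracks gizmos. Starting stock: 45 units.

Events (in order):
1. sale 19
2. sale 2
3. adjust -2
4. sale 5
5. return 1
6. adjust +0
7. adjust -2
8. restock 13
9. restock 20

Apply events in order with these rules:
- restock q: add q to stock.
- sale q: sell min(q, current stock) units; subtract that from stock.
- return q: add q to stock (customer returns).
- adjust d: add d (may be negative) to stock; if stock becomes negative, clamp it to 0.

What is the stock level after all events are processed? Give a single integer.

Processing events:
Start: stock = 45
  Event 1 (sale 19): sell min(19,45)=19. stock: 45 - 19 = 26. total_sold = 19
  Event 2 (sale 2): sell min(2,26)=2. stock: 26 - 2 = 24. total_sold = 21
  Event 3 (adjust -2): 24 + -2 = 22
  Event 4 (sale 5): sell min(5,22)=5. stock: 22 - 5 = 17. total_sold = 26
  Event 5 (return 1): 17 + 1 = 18
  Event 6 (adjust +0): 18 + 0 = 18
  Event 7 (adjust -2): 18 + -2 = 16
  Event 8 (restock 13): 16 + 13 = 29
  Event 9 (restock 20): 29 + 20 = 49
Final: stock = 49, total_sold = 26

Answer: 49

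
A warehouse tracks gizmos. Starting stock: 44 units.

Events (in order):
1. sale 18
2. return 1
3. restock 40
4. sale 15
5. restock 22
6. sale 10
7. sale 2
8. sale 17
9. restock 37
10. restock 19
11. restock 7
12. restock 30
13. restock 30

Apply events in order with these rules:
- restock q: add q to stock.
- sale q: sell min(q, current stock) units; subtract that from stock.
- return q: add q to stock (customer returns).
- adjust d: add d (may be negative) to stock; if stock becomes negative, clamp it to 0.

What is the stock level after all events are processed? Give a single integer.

Answer: 168

Derivation:
Processing events:
Start: stock = 44
  Event 1 (sale 18): sell min(18,44)=18. stock: 44 - 18 = 26. total_sold = 18
  Event 2 (return 1): 26 + 1 = 27
  Event 3 (restock 40): 27 + 40 = 67
  Event 4 (sale 15): sell min(15,67)=15. stock: 67 - 15 = 52. total_sold = 33
  Event 5 (restock 22): 52 + 22 = 74
  Event 6 (sale 10): sell min(10,74)=10. stock: 74 - 10 = 64. total_sold = 43
  Event 7 (sale 2): sell min(2,64)=2. stock: 64 - 2 = 62. total_sold = 45
  Event 8 (sale 17): sell min(17,62)=17. stock: 62 - 17 = 45. total_sold = 62
  Event 9 (restock 37): 45 + 37 = 82
  Event 10 (restock 19): 82 + 19 = 101
  Event 11 (restock 7): 101 + 7 = 108
  Event 12 (restock 30): 108 + 30 = 138
  Event 13 (restock 30): 138 + 30 = 168
Final: stock = 168, total_sold = 62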